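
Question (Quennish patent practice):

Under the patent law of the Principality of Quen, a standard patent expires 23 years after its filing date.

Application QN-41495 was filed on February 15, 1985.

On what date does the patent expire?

Filing date + 23 years → 15 February 2008.

February 15, 2008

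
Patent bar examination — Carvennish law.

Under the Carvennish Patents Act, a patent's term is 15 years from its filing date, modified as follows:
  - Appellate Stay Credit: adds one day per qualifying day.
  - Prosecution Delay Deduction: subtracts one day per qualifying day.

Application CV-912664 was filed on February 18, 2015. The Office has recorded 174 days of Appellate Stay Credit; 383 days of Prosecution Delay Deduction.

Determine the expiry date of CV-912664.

July 24, 2029

Base term: filing date + 15 years → 18 February 2030.
Appellate Stay Credit: +174 days → 11 August 2030.
Prosecution Delay Deduction: −383 days → 24 July 2029.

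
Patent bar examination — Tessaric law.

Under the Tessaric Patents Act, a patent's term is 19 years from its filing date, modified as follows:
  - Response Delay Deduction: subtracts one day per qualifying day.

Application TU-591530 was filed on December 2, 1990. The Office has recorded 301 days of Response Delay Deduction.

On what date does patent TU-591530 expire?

Base term: filing date + 19 years → 2 December 2009.
Response Delay Deduction: −301 days → 4 February 2009.

February 4, 2009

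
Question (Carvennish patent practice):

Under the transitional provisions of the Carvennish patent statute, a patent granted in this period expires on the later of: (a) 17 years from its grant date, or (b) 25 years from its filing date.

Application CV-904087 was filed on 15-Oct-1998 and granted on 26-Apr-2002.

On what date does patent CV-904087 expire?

October 15, 2023

(a) grant + 17 years → 26 April 2019.
(b) filing + 25 years → 15 October 2023.
Later of the two: 15 October 2023.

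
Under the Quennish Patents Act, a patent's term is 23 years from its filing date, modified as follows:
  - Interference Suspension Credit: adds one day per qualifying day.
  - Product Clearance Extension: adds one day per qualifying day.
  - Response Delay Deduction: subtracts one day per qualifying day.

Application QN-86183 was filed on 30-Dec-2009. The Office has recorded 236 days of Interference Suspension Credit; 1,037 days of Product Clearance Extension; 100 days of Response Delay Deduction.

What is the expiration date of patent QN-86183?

Base term: filing date + 23 years → 30 December 2032.
Interference Suspension Credit: +236 days → 23 August 2033.
Product Clearance Extension: +1037 days → 25 June 2036.
Response Delay Deduction: −100 days → 17 March 2036.

2036-03-17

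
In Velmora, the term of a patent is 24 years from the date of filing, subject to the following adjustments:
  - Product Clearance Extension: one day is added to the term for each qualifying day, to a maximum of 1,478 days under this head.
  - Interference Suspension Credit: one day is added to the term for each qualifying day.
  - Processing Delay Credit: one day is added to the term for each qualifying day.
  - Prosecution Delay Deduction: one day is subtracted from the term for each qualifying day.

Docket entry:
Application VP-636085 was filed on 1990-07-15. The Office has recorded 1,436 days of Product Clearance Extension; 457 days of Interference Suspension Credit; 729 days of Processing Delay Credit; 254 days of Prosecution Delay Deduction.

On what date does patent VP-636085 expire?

2021-01-07

Base term: filing date + 24 years → 15 July 2014.
Product Clearance Extension: 1436 days (within the 1478-day cap) → +1436 days → 20 June 2018.
Interference Suspension Credit: +457 days → 20 September 2019.
Processing Delay Credit: +729 days → 18 September 2021.
Prosecution Delay Deduction: −254 days → 7 January 2021.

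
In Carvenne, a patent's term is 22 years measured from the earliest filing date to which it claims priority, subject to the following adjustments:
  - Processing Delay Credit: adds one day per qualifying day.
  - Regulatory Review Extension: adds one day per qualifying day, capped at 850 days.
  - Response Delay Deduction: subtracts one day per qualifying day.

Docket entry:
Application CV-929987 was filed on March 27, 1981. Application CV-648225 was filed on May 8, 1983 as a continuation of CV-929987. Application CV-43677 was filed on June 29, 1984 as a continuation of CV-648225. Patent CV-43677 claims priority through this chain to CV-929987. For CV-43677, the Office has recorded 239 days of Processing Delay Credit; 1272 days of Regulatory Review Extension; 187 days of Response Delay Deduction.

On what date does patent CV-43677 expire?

September 14, 2005

Earliest priority filing: 27 March 1981.
Base term: 27 March 1981 + 22 years → 27 March 2003.
Processing Delay Credit: +239 days → 21 November 2003.
Regulatory Review Extension: 1272 days claimed exceeds the 850-day cap, so +850 days → 20 March 2006.
Response Delay Deduction: −187 days → 14 September 2005.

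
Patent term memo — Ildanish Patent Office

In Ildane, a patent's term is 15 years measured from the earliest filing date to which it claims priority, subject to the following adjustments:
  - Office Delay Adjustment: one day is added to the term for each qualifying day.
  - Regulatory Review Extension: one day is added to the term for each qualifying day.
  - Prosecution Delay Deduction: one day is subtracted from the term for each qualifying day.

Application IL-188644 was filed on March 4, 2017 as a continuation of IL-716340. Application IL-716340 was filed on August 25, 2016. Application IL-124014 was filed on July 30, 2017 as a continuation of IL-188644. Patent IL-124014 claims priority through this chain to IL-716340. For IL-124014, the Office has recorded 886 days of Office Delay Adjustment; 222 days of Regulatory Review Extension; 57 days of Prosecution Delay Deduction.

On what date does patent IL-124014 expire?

2034-07-11

Earliest priority filing: 25 August 2016.
Base term: 25 August 2016 + 15 years → 25 August 2031.
Office Delay Adjustment: +886 days → 27 January 2034.
Regulatory Review Extension: +222 days → 6 September 2034.
Prosecution Delay Deduction: −57 days → 11 July 2034.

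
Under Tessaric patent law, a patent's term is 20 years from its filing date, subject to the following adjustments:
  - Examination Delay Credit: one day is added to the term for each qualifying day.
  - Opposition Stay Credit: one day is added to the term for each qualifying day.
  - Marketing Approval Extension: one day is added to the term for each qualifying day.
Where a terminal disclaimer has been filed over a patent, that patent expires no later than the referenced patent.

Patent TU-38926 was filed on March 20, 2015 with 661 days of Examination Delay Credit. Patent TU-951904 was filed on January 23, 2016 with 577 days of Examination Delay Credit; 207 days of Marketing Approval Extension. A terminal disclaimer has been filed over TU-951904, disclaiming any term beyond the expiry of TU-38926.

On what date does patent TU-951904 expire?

Natural term of TU-951904:
  Base: filing + 20 years → 23 January 2036.
  Examination Delay Credit: +577 days → 22 August 2037.
  Marketing Approval Extension: +207 days → 17 March 2038.
Expiry of referenced patent TU-38926:
  Base: filing + 20 years → 20 March 2035.
  Examination Delay Credit: +661 days → 9 January 2037.
Terminal disclaimer: TU-951904 expires on the earlier of 17 March 2038 and 9 January 2037.

January 9, 2037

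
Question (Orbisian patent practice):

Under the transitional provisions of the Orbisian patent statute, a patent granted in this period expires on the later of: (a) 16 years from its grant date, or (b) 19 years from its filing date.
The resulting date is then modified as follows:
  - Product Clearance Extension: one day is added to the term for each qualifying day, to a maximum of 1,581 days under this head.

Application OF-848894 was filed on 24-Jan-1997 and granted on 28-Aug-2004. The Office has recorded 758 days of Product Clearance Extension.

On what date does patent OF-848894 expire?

(a) grant + 16 years → 28 August 2020.
(b) filing + 19 years → 24 January 2016.
Later of the two: 28 August 2020.
Product Clearance Extension: 758 days (within the 1581-day cap) → +758 days → 25 September 2022.

September 25, 2022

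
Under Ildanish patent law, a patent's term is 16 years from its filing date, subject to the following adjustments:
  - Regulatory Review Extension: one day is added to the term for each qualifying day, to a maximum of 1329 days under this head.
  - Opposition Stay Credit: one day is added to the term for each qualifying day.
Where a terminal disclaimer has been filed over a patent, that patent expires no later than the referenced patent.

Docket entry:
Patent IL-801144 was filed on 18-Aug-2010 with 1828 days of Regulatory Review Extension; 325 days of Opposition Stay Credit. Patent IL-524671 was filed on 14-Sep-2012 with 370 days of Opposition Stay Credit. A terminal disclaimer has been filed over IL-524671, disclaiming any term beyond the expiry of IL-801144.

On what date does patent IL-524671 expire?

2029-09-19

Natural term of IL-524671:
  Base: filing + 16 years → 14 September 2028.
  Opposition Stay Credit: +370 days → 19 September 2029.
Expiry of referenced patent IL-801144:
  Base: filing + 16 years → 18 August 2026.
  Regulatory Review Extension: 1828 days claimed exceeds the 1329-day cap, so +1329 days → 8 April 2030.
  Opposition Stay Credit: +325 days → 27 February 2031.
Terminal disclaimer: IL-524671 expires on the earlier of 19 September 2029 and 27 February 2031.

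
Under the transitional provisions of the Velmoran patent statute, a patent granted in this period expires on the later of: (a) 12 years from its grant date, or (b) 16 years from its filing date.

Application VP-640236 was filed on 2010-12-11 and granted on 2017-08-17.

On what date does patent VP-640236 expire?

August 17, 2029

(a) grant + 12 years → 17 August 2029.
(b) filing + 16 years → 11 December 2026.
Later of the two: 17 August 2029.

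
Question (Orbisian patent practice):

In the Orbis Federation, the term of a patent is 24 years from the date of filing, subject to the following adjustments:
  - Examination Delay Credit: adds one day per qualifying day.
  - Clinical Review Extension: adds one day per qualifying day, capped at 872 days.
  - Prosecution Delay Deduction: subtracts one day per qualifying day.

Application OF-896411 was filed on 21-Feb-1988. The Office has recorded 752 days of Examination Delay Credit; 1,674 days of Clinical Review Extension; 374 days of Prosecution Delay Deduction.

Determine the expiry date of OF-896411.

Base term: filing date + 24 years → 21 February 2012.
Examination Delay Credit: +752 days → 14 March 2014.
Clinical Review Extension: 1674 days claimed exceeds the 872-day cap, so +872 days → 2 August 2016.
Prosecution Delay Deduction: −374 days → 25 July 2015.

July 25, 2015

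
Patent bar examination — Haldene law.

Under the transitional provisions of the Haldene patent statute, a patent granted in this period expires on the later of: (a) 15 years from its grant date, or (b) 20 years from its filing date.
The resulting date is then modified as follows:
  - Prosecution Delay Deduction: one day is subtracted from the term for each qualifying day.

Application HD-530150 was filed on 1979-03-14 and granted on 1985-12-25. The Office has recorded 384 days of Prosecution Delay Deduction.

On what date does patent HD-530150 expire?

December 7, 1999

(a) grant + 15 years → 25 December 2000.
(b) filing + 20 years → 14 March 1999.
Later of the two: 25 December 2000.
Prosecution Delay Deduction: −384 days → 7 December 1999.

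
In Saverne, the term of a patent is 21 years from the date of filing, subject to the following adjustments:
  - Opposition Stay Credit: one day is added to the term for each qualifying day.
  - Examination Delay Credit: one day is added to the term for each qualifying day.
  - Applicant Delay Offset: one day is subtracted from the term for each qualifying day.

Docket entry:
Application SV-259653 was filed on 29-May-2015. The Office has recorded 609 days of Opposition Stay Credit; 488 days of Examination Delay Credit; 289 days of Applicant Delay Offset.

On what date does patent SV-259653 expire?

Base term: filing date + 21 years → 29 May 2036.
Opposition Stay Credit: +609 days → 28 January 2038.
Examination Delay Credit: +488 days → 31 May 2039.
Applicant Delay Offset: −289 days → 15 August 2038.

2038-08-15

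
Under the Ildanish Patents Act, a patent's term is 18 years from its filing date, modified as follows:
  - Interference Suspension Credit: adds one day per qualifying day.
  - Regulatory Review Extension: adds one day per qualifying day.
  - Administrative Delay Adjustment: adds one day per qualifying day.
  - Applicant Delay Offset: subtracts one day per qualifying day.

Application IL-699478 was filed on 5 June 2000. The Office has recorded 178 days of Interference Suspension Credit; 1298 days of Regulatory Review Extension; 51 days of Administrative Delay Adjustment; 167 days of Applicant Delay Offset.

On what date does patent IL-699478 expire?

Base term: filing date + 18 years → 5 June 2018.
Interference Suspension Credit: +178 days → 30 November 2018.
Regulatory Review Extension: +1298 days → 20 June 2022.
Administrative Delay Adjustment: +51 days → 10 August 2022.
Applicant Delay Offset: −167 days → 24 February 2022.

2022-02-24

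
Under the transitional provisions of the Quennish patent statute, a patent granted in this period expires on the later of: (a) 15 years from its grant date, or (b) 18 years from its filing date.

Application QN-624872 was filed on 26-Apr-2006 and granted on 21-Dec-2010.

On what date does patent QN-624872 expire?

2025-12-21

(a) grant + 15 years → 21 December 2025.
(b) filing + 18 years → 26 April 2024.
Later of the two: 21 December 2025.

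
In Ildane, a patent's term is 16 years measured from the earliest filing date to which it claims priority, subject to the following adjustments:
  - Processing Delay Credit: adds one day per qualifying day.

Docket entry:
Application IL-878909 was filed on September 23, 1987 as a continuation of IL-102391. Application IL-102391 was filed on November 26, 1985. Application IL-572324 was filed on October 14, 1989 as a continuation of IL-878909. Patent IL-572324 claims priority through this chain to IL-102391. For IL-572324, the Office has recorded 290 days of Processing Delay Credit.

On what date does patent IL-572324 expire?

Earliest priority filing: 26 November 1985.
Base term: 26 November 1985 + 16 years → 26 November 2001.
Processing Delay Credit: +290 days → 12 September 2002.

September 12, 2002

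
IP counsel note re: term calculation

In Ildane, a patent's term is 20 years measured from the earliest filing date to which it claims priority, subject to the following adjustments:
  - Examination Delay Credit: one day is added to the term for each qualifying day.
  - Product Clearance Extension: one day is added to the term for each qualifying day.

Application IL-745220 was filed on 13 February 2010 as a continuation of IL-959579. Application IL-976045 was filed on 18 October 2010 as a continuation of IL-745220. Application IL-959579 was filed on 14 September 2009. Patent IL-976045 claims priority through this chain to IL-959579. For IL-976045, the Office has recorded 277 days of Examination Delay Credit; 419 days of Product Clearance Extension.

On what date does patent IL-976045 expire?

August 11, 2031

Earliest priority filing: 14 September 2009.
Base term: 14 September 2009 + 20 years → 14 September 2029.
Examination Delay Credit: +277 days → 18 June 2030.
Product Clearance Extension: +419 days → 11 August 2031.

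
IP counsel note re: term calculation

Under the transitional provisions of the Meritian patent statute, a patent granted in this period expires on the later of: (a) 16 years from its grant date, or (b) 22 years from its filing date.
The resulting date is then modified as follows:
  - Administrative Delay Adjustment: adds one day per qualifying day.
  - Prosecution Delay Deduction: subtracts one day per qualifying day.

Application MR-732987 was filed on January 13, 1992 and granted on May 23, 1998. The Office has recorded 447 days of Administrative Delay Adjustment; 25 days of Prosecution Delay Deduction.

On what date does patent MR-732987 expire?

(a) grant + 16 years → 23 May 2014.
(b) filing + 22 years → 13 January 2014.
Later of the two: 23 May 2014.
Administrative Delay Adjustment: +447 days → 13 August 2015.
Prosecution Delay Deduction: −25 days → 19 July 2015.

July 19, 2015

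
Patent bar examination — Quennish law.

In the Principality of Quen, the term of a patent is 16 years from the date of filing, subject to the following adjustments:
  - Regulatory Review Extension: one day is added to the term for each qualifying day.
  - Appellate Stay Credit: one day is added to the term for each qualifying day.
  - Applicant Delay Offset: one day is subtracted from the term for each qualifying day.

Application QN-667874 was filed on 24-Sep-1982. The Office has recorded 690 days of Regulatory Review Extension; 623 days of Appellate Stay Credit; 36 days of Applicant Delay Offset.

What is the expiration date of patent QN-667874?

Base term: filing date + 16 years → 24 September 1998.
Regulatory Review Extension: +690 days → 14 August 2000.
Appellate Stay Credit: +623 days → 29 April 2002.
Applicant Delay Offset: −36 days → 24 March 2002.

2002-03-24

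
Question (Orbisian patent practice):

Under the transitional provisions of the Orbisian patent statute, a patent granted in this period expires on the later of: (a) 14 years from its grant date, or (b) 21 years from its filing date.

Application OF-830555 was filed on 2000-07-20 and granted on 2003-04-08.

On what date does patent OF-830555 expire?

(a) grant + 14 years → 8 April 2017.
(b) filing + 21 years → 20 July 2021.
Later of the two: 20 July 2021.

July 20, 2021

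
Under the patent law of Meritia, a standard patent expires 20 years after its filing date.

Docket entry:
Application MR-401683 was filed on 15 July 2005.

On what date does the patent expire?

Filing date + 20 years → 15 July 2025.

July 15, 2025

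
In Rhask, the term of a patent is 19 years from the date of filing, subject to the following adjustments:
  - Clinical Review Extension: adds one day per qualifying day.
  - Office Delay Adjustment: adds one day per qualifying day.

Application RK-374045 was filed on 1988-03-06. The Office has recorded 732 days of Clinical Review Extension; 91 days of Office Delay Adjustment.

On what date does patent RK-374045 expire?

2009-06-06

Base term: filing date + 19 years → 6 March 2007.
Clinical Review Extension: +732 days → 7 March 2009.
Office Delay Adjustment: +91 days → 6 June 2009.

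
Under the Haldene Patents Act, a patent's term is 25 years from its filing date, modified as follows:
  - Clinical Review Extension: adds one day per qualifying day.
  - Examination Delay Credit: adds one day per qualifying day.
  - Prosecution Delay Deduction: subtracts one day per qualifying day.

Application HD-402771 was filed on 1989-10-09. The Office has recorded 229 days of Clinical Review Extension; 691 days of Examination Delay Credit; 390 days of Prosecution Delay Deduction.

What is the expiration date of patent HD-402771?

Base term: filing date + 25 years → 9 October 2014.
Clinical Review Extension: +229 days → 26 May 2015.
Examination Delay Credit: +691 days → 16 April 2017.
Prosecution Delay Deduction: −390 days → 22 March 2016.

March 22, 2016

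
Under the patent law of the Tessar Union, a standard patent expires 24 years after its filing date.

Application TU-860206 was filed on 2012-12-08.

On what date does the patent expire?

2036-12-08

Filing date + 24 years → 8 December 2036.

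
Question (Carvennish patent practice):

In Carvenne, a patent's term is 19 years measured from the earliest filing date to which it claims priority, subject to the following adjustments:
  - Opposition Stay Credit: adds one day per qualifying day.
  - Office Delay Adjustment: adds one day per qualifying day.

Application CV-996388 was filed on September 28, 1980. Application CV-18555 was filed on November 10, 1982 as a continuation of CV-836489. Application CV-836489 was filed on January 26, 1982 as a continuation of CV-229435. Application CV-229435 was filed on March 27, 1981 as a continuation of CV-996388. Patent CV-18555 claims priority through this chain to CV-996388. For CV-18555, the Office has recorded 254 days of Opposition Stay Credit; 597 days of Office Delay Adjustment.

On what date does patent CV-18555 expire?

Earliest priority filing: 28 September 1980.
Base term: 28 September 1980 + 19 years → 28 September 1999.
Opposition Stay Credit: +254 days → 8 June 2000.
Office Delay Adjustment: +597 days → 26 January 2002.

2002-01-26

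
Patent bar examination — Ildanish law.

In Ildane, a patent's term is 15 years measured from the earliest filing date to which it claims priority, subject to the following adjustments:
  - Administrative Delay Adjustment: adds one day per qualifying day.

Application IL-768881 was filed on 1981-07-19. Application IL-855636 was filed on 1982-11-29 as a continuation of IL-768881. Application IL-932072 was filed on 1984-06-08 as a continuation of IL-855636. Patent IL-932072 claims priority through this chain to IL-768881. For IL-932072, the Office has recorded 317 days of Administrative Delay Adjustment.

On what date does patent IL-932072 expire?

1997-06-01

Earliest priority filing: 19 July 1981.
Base term: 19 July 1981 + 15 years → 19 July 1996.
Administrative Delay Adjustment: +317 days → 1 June 1997.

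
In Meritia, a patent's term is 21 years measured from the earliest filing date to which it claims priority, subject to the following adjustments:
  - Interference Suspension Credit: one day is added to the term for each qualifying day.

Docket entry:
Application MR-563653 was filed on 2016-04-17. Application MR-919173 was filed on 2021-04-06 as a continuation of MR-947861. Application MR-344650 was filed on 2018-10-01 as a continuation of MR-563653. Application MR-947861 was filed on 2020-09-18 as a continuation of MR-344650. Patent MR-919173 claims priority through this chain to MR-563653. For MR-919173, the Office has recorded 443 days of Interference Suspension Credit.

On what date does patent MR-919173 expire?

Earliest priority filing: 17 April 2016.
Base term: 17 April 2016 + 21 years → 17 April 2037.
Interference Suspension Credit: +443 days → 4 July 2038.

2038-07-04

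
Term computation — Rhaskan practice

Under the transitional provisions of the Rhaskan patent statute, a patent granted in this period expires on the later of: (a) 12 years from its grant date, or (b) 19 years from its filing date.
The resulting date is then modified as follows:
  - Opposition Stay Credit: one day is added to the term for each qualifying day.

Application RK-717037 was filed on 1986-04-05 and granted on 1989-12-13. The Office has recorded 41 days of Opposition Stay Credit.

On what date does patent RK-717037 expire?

2005-05-16

(a) grant + 12 years → 13 December 2001.
(b) filing + 19 years → 5 April 2005.
Later of the two: 5 April 2005.
Opposition Stay Credit: +41 days → 16 May 2005.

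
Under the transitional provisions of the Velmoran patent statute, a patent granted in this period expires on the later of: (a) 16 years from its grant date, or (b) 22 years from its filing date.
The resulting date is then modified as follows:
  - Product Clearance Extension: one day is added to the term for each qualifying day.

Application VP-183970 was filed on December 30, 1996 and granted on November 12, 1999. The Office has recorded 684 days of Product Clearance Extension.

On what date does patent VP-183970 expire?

(a) grant + 16 years → 12 November 2015.
(b) filing + 22 years → 30 December 2018.
Later of the two: 30 December 2018.
Product Clearance Extension: +684 days → 13 November 2020.

2020-11-13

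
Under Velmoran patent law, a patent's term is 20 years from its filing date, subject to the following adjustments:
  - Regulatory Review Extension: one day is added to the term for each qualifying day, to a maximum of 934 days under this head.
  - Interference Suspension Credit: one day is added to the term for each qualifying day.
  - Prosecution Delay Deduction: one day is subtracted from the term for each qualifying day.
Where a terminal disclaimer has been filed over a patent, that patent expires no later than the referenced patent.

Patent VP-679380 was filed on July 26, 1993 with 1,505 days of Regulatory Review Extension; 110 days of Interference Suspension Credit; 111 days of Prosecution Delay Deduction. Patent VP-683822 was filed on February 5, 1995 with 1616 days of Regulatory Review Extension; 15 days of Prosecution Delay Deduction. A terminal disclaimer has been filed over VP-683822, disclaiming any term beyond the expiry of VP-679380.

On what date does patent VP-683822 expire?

February 14, 2016

Natural term of VP-683822:
  Base: filing + 20 years → 5 February 2015.
  Regulatory Review Extension: 1616 days claimed exceeds the 934-day cap, so +934 days → 27 August 2017.
  Prosecution Delay Deduction: −15 days → 12 August 2017.
Expiry of referenced patent VP-679380:
  Base: filing + 20 years → 26 July 2013.
  Regulatory Review Extension: 1505 days claimed exceeds the 934-day cap, so +934 days → 15 February 2016.
  Interference Suspension Credit: +110 days → 4 June 2016.
  Prosecution Delay Deduction: −111 days → 14 February 2016.
Terminal disclaimer: VP-683822 expires on the earlier of 12 August 2017 and 14 February 2016.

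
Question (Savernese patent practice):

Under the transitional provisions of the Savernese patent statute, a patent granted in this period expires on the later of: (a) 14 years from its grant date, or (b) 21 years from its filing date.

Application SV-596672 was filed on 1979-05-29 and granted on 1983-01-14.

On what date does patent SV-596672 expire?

(a) grant + 14 years → 14 January 1997.
(b) filing + 21 years → 29 May 2000.
Later of the two: 29 May 2000.

2000-05-29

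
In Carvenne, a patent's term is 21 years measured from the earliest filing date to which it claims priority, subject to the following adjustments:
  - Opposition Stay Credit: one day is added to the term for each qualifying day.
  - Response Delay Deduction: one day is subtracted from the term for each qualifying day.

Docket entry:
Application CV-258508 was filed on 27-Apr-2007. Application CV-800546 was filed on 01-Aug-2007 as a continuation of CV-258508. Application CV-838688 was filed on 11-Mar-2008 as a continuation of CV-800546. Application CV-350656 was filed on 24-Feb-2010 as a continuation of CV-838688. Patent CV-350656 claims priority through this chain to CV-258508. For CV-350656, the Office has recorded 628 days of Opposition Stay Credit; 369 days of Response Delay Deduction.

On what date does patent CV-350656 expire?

Earliest priority filing: 27 April 2007.
Base term: 27 April 2007 + 21 years → 27 April 2028.
Opposition Stay Credit: +628 days → 15 January 2030.
Response Delay Deduction: −369 days → 11 January 2029.

January 11, 2029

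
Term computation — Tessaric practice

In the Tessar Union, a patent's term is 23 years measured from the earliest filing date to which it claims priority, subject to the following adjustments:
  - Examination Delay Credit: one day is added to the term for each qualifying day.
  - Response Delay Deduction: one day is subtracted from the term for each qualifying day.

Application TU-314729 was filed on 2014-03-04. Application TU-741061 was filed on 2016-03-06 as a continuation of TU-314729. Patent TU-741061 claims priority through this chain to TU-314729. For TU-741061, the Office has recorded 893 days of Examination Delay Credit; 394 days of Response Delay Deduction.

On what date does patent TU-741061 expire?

2038-07-16

Earliest priority filing: 4 March 2014.
Base term: 4 March 2014 + 23 years → 4 March 2037.
Examination Delay Credit: +893 days → 14 August 2039.
Response Delay Deduction: −394 days → 16 July 2038.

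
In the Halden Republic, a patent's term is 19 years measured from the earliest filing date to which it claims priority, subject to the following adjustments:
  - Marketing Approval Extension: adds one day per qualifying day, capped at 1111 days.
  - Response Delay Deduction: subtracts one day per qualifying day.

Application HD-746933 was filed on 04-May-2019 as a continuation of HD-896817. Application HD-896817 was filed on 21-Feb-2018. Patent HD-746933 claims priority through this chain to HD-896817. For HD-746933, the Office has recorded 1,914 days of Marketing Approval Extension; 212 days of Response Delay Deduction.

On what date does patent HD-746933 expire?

August 9, 2039

Earliest priority filing: 21 February 2018.
Base term: 21 February 2018 + 19 years → 21 February 2037.
Marketing Approval Extension: 1914 days claimed exceeds the 1111-day cap, so +1111 days → 8 March 2040.
Response Delay Deduction: −212 days → 9 August 2039.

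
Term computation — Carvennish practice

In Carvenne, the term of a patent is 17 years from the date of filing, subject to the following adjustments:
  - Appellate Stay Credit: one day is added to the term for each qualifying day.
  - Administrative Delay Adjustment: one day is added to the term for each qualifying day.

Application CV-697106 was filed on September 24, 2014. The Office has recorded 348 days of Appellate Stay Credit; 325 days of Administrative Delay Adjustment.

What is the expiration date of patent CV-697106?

2033-07-28

Base term: filing date + 17 years → 24 September 2031.
Appellate Stay Credit: +348 days → 6 September 2032.
Administrative Delay Adjustment: +325 days → 28 July 2033.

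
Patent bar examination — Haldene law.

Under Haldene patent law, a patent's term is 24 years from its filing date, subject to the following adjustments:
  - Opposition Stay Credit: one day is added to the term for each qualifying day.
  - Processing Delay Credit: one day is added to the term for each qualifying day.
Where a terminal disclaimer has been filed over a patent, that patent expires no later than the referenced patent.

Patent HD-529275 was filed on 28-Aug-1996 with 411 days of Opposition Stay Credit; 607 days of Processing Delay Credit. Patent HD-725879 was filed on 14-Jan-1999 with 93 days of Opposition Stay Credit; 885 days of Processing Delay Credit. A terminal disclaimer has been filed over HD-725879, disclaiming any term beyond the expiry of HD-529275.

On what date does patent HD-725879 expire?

June 12, 2023

Natural term of HD-725879:
  Base: filing + 24 years → 14 January 2023.
  Opposition Stay Credit: +93 days → 17 April 2023.
  Processing Delay Credit: +885 days → 18 September 2025.
Expiry of referenced patent HD-529275:
  Base: filing + 24 years → 28 August 2020.
  Opposition Stay Credit: +411 days → 13 October 2021.
  Processing Delay Credit: +607 days → 12 June 2023.
Terminal disclaimer: HD-725879 expires on the earlier of 18 September 2025 and 12 June 2023.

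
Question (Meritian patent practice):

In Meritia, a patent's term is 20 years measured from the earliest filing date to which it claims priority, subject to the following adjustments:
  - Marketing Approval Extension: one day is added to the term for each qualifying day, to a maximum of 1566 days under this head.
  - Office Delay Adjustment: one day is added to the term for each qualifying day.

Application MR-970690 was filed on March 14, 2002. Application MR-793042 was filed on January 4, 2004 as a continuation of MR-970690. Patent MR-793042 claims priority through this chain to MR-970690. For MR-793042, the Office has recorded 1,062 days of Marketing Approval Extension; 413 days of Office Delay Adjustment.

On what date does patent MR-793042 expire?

Earliest priority filing: 14 March 2002.
Base term: 14 March 2002 + 20 years → 14 March 2022.
Marketing Approval Extension: 1062 days (within the 1566-day cap) → +1062 days → 8 February 2025.
Office Delay Adjustment: +413 days → 28 March 2026.

2026-03-28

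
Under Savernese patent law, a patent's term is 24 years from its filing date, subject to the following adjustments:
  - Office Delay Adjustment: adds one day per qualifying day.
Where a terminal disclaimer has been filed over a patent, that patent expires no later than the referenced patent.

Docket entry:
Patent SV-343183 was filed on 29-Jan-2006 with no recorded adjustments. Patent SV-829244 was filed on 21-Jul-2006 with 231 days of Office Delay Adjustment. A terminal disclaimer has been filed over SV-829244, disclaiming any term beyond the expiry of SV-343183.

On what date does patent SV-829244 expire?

January 29, 2030

Natural term of SV-829244:
  Base: filing + 24 years → 21 July 2030.
  Office Delay Adjustment: +231 days → 9 March 2031.
Expiry of referenced patent SV-343183:
  Base: filing + 24 years → 29 January 2030.
Terminal disclaimer: SV-829244 expires on the earlier of 9 March 2031 and 29 January 2030.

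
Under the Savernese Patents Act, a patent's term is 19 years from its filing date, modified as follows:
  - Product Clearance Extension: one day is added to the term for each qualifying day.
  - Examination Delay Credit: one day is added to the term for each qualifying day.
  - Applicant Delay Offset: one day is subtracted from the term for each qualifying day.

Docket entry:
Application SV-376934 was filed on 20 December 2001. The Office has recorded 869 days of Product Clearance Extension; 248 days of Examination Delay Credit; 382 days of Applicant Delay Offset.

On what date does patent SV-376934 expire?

Base term: filing date + 19 years → 20 December 2020.
Product Clearance Extension: +869 days → 8 May 2023.
Examination Delay Credit: +248 days → 11 January 2024.
Applicant Delay Offset: −382 days → 25 December 2022.

December 25, 2022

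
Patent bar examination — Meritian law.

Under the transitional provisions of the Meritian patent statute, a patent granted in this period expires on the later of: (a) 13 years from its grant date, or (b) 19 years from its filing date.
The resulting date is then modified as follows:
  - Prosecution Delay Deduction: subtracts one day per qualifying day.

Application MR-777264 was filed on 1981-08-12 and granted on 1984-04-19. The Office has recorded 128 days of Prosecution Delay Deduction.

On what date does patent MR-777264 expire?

2000-04-06

(a) grant + 13 years → 19 April 1997.
(b) filing + 19 years → 12 August 2000.
Later of the two: 12 August 2000.
Prosecution Delay Deduction: −128 days → 6 April 2000.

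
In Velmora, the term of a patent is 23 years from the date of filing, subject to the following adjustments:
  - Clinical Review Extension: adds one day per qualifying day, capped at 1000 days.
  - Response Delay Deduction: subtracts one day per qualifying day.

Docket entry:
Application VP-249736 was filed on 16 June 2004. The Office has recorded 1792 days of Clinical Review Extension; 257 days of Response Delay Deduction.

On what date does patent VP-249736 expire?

Base term: filing date + 23 years → 16 June 2027.
Clinical Review Extension: 1792 days claimed exceeds the 1000-day cap, so +1000 days → 12 March 2030.
Response Delay Deduction: −257 days → 28 June 2029.

June 28, 2029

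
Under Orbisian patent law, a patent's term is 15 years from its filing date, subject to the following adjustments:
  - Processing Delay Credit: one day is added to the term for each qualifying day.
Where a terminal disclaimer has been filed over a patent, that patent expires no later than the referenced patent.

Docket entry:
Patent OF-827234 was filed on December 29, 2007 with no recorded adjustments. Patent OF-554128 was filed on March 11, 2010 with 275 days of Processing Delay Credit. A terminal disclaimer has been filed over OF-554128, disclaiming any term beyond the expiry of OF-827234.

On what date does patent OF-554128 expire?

Natural term of OF-554128:
  Base: filing + 15 years → 11 March 2025.
  Processing Delay Credit: +275 days → 11 December 2025.
Expiry of referenced patent OF-827234:
  Base: filing + 15 years → 29 December 2022.
Terminal disclaimer: OF-554128 expires on the earlier of 11 December 2025 and 29 December 2022.

2022-12-29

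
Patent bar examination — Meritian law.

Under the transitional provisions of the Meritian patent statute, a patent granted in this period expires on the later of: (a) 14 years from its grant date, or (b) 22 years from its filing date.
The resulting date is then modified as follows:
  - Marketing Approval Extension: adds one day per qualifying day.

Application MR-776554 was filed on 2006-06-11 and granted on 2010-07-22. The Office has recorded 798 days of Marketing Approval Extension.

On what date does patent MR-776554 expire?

2030-08-18

(a) grant + 14 years → 22 July 2024.
(b) filing + 22 years → 11 June 2028.
Later of the two: 11 June 2028.
Marketing Approval Extension: +798 days → 18 August 2030.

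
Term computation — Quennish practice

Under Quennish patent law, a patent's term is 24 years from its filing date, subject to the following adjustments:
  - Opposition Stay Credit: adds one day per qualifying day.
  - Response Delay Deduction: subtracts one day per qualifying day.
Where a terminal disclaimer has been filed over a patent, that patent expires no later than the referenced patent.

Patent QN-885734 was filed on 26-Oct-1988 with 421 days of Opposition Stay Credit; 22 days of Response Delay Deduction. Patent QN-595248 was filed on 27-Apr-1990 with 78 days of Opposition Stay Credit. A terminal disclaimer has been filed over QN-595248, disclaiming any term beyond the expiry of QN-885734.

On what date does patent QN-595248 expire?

November 29, 2013

Natural term of QN-595248:
  Base: filing + 24 years → 27 April 2014.
  Opposition Stay Credit: +78 days → 14 July 2014.
Expiry of referenced patent QN-885734:
  Base: filing + 24 years → 26 October 2012.
  Opposition Stay Credit: +421 days → 21 December 2013.
  Response Delay Deduction: −22 days → 29 November 2013.
Terminal disclaimer: QN-595248 expires on the earlier of 14 July 2014 and 29 November 2013.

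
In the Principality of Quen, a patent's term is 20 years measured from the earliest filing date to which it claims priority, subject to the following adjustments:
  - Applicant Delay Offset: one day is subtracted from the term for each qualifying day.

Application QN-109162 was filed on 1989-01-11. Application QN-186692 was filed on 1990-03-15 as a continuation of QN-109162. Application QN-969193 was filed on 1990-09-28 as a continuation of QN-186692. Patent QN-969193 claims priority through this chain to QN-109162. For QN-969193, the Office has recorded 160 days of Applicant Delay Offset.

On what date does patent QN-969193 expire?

Earliest priority filing: 11 January 1989.
Base term: 11 January 1989 + 20 years → 11 January 2009.
Applicant Delay Offset: −160 days → 4 August 2008.

2008-08-04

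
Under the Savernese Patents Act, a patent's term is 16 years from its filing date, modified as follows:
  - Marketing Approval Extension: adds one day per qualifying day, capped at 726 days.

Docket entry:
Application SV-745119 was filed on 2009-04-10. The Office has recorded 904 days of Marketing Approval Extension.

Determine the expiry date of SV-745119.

Base term: filing date + 16 years → 10 April 2025.
Marketing Approval Extension: 904 days claimed exceeds the 726-day cap, so +726 days → 6 April 2027.

2027-04-06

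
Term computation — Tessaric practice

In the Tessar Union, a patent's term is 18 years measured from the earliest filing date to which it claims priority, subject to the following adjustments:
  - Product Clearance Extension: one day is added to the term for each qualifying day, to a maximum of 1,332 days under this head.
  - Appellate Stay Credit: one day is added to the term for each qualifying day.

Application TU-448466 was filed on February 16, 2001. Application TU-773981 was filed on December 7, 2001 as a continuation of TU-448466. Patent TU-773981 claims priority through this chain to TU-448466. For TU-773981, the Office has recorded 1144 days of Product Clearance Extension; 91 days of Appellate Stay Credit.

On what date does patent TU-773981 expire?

Earliest priority filing: 16 February 2001.
Base term: 16 February 2001 + 18 years → 16 February 2019.
Product Clearance Extension: 1144 days (within the 1332-day cap) → +1144 days → 5 April 2022.
Appellate Stay Credit: +91 days → 5 July 2022.

2022-07-05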